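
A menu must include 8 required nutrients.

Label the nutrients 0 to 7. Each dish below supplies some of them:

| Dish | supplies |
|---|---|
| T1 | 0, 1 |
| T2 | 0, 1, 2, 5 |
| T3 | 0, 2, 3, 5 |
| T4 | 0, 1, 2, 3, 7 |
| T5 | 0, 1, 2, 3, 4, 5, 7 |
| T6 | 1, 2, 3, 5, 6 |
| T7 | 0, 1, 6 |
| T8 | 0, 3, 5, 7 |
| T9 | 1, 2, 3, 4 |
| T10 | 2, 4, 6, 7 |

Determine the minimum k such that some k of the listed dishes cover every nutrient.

T5 and T7 together: T5 ∪ T7 = {0, 1, 2, 3, 4, 5, 6, 7} — every nutrient is covered.
No single dish has all 8 nutrients (the largest, T5, has 7), so 2 is optimal.

2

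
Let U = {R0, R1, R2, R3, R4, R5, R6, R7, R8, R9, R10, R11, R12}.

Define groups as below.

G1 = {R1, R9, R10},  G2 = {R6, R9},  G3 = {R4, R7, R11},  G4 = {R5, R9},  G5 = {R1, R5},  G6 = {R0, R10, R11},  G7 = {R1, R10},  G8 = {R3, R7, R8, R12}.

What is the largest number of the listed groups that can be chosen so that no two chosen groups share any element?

G2, G5, G6, G8 are pairwise disjoint (G2={R6,R9}; G5={R1,R5}; G6={R0,R10,R11}; G8={R3,R7,R8,R12}).
Every remaining group overlaps one of these, and no 5 of the listed groups are pairwise disjoint, so 4 is the maximum.

4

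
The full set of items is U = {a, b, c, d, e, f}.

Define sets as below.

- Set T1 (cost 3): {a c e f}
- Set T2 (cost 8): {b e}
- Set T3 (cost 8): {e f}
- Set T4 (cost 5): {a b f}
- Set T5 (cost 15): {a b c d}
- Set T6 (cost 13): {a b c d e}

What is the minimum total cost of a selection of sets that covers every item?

16

T1, T6 together cover every item (T1 ∪ T6 = {a, b, c, d, e, f}); total cost 3 + 13 = 16.
The greedy pick T1, T4, T6 costs 21; no covering selection beats 16.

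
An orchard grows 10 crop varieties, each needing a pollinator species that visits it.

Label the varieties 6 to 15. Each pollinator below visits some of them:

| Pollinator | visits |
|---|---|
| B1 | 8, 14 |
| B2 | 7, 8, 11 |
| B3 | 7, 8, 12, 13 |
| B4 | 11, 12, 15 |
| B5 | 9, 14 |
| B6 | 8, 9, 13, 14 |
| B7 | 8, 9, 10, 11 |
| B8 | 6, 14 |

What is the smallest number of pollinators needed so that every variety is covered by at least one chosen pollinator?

4

Take {B3, B4, B7, B8}. Their union is {6, 7, 8, 9, 10, 11, 12, 13, 14, 15}, which is all 10 varieties.
No 3 of the 8 pollinators cover everything (all 56 combinations miss at least one variety), so 4 is optimal.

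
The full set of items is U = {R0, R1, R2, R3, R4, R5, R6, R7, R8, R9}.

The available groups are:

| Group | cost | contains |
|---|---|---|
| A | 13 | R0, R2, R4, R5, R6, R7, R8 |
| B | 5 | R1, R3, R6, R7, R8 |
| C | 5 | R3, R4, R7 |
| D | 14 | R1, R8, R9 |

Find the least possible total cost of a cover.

A, B, D together cover every item (A ∪ B ∪ D = {R0, R1, R2, R3, R4, R5, R6, R7, R8, R9}); total cost 13 + 5 + 14 = 32.
No covering selection has total cost below 32.

32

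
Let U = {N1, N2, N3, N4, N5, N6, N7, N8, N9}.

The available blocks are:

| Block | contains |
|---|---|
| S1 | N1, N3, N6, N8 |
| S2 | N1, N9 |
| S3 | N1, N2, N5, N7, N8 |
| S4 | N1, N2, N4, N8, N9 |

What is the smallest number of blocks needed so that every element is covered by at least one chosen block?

3

S1, S3, and S4 cover everything between them: the union {N1, N2, N3, N4, N5, N6, N7, N8, N9} is all of U.
Only S1 contains N3, so S1 is forced; the remaining 5 elements need at least 2 more blocks (each remaining block adds at most 3) — so at least 3 blocks are needed, and 3 is optimal.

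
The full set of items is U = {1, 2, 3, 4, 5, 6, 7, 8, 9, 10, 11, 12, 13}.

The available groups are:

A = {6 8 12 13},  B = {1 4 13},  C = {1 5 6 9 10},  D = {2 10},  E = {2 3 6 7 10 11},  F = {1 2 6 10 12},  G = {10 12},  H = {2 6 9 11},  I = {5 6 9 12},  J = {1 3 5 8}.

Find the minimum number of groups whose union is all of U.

B and E and I and J together: B ∪ E ∪ I ∪ J = {1, 2, 3, 4, 5, 6, 7, 8, 9, 10, 11, 12, 13} — every item is covered.
Only E contains 7, so E is forced; the remaining 7 items need at least 3 more groups (each remaining group adds at most 3) — so at least 4 groups are needed, and 4 is optimal.

4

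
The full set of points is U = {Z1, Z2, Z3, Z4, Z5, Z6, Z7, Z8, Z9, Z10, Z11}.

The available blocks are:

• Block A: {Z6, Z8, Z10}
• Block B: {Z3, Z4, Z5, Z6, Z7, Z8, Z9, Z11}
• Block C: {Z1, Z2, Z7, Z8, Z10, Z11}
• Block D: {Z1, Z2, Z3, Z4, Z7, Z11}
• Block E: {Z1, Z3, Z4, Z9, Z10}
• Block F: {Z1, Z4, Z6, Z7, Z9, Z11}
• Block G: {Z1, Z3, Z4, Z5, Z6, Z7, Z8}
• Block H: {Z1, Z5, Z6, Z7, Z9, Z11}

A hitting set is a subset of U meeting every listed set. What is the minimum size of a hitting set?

T = {Z1, Z8} meets every block (each contains at least one member of T), and |T| = 2.
The blocks A, D are pairwise disjoint, so any hitting set needs a separate point for each — at least 2. Hence 2 is optimal.

2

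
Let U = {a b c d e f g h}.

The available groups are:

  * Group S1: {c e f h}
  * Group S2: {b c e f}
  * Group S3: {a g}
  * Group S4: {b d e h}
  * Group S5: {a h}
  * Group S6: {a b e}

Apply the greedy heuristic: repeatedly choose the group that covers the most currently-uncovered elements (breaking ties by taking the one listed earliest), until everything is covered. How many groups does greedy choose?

3

Greedy: pick S1 (covers 4 new) → pick S3 (covers 2 new) → pick S4 (covers 2 new). Total picks: 3.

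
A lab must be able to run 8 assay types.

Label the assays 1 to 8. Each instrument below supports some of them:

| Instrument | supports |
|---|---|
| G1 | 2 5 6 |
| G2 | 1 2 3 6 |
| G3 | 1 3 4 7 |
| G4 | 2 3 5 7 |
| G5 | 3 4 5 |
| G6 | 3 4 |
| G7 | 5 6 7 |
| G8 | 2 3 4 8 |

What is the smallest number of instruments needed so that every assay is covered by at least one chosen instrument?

3

Take {G1, G3, G8}. Their union is {1, 2, 3, 4, 5, 6, 7, 8}, which is all 8 assays.
Only G8 contains 8, so G8 is forced; the remaining 4 assays need at least 2 more instruments (each remaining instrument adds at most 3) — so at least 3 instruments are needed, and 3 is optimal.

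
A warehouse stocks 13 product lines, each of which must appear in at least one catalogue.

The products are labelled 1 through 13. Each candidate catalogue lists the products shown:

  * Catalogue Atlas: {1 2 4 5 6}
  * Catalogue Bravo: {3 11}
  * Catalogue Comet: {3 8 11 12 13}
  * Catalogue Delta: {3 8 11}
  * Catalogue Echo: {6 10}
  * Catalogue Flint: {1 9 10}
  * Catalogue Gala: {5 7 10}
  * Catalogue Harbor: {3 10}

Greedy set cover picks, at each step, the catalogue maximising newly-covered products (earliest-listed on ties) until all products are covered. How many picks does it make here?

4

Greedy: pick Atlas (covers 5 new) → pick Comet (covers 5 new) → pick Flint (covers 2 new) → pick Gala (covers 1 new). Total picks: 4.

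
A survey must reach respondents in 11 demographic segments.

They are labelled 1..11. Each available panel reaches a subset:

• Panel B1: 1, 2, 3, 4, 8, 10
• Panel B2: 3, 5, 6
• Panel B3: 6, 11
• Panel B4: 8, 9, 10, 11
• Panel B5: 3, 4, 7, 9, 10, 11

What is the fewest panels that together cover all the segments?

B1 and B2 and B5 together: B1 ∪ B2 ∪ B5 = {1, 2, 3, 4, 5, 6, 7, 8, 9, 10, 11} — every segment is covered.
Only B1 contains 1, so B1 is forced; the remaining 5 segments need at least 2 more panels (each remaining panel adds at most 3) — so at least 3 panels are needed, and 3 is optimal.

3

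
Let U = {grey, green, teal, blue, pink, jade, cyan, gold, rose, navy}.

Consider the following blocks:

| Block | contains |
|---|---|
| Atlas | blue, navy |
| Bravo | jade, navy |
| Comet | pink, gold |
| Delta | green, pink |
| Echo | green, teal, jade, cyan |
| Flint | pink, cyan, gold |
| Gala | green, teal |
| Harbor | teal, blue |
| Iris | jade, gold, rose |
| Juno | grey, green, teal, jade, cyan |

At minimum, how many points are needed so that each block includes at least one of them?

4

The 4 points {green, blue, jade, gold} hit every block.
No choice of 3 points meets every block, so 4 is the minimum.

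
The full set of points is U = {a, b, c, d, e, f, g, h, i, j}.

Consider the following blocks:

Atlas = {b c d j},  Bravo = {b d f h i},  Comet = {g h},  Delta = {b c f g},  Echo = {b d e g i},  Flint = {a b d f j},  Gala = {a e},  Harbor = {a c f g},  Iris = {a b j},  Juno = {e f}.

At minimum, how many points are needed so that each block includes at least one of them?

3

Take T = {b, e, g}. Each listed block contains at least one of these, so T is a hitting set of size 3.
The blocks Atlas, Comet, Gala are pairwise disjoint, so any hitting set needs a separate point for each — at least 3. Hence 3 is optimal.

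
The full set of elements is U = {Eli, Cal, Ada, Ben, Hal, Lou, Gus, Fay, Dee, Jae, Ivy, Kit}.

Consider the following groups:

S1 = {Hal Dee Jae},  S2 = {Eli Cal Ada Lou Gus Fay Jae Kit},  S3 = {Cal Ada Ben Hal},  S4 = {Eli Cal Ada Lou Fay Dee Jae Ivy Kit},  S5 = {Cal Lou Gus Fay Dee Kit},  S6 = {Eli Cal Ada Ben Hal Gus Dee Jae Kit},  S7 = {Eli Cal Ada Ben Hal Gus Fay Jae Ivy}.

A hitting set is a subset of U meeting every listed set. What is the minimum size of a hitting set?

H = {Hal, Kit} meets every group (each contains at least one member of H), and |H| = 2.
No single element lies in every group, so at least 2 are needed and 2 is optimal.

2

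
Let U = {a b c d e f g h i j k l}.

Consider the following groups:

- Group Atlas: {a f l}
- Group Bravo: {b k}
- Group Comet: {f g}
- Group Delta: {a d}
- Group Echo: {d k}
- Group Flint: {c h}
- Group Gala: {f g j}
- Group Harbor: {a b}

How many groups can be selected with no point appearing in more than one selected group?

Comet, Echo, Flint, Harbor are pairwise disjoint (Comet={f,g}; Echo={d,k}; Flint={c,h}; Harbor={a,b}).
Every remaining group overlaps one of these, and no 5 of the listed groups are pairwise disjoint, so 4 is the maximum.

4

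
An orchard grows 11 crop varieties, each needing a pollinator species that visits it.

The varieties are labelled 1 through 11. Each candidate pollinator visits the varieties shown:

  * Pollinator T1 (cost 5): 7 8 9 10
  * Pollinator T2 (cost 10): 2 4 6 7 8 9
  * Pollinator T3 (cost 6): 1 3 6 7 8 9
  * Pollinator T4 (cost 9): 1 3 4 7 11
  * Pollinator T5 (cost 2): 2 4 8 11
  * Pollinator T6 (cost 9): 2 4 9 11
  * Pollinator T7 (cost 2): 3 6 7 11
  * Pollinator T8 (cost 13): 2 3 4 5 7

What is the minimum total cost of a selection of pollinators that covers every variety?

26

T1, T3, T5, T8 together cover every variety (T1 ∪ T3 ∪ T5 ∪ T8 = {1, 2, 3, 4, 5, 6, 7, 8, 9, 10, 11}); total cost 5 + 6 + 2 + 13 = 26.
The greedy pick T5, T7, T1, T3, T8 costs 28; no covering selection beats 26.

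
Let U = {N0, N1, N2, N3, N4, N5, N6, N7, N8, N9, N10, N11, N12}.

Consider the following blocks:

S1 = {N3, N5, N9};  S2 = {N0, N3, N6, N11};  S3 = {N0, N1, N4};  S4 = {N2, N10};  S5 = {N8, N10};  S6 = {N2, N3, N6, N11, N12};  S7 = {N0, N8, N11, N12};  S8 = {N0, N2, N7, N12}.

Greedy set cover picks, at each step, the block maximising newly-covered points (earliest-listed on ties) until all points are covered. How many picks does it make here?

Greedy: pick S6 (covers 5 new) → pick S3 (covers 3 new) → pick S1 (covers 2 new) → pick S5 (covers 2 new) → pick S8 (covers 1 new). Total picks: 5.

5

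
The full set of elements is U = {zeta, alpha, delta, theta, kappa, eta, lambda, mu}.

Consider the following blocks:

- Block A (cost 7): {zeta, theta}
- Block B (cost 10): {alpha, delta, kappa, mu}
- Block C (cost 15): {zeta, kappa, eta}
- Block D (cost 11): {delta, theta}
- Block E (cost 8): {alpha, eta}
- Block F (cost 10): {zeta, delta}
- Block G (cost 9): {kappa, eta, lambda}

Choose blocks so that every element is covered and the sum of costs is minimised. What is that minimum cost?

A, B, G together cover every element (A ∪ B ∪ G = {zeta, alpha, delta, theta, kappa, eta, lambda, mu}); total cost 7 + 10 + 9 = 26.
No covering selection has total cost below 26.

26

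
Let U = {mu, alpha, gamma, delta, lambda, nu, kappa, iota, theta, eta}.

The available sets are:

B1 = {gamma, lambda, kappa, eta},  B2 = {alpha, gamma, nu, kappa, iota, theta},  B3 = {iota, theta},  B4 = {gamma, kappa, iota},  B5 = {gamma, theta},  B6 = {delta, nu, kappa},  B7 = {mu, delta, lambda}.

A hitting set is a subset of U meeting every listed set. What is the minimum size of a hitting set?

H = {mu, kappa, theta} meets every set (each contains at least one member of H), and |H| = 3.
No choice of 2 elements meets every set, so 3 is the minimum.

3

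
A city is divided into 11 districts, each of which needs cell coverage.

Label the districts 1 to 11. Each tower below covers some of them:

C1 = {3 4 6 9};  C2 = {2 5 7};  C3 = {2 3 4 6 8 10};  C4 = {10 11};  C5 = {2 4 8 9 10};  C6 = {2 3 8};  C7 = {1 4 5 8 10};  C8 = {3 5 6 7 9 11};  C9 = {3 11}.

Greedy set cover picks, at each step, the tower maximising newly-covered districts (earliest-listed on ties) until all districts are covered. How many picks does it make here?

Greedy: pick C3 (covers 6 new) → pick C8 (covers 4 new) → pick C7 (covers 1 new). Total picks: 3.

3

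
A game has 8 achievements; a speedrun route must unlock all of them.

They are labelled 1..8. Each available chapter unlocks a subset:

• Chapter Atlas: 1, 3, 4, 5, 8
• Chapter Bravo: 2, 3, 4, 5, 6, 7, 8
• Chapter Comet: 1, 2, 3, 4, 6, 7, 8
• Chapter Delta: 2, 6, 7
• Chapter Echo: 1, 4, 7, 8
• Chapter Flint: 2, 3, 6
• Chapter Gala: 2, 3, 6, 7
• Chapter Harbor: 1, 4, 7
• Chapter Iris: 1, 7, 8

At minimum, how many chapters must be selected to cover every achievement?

2

Atlas and Bravo together: Atlas ∪ Bravo = {1, 2, 3, 4, 5, 6, 7, 8} — every achievement is covered.
No single chapter has all 8 achievements (the largest, Bravo, has 7), so 2 is optimal.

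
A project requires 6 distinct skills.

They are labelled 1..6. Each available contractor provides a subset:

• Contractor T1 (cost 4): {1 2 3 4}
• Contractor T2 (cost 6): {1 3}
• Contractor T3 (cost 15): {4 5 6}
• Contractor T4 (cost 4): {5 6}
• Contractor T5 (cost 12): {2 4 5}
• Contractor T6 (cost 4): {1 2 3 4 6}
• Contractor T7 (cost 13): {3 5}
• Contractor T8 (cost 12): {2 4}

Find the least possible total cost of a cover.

T1, T4 together cover every skill (T1 ∪ T4 = {1, 2, 3, 4, 5, 6}); total cost 4 + 4 = 8.
No covering selection has total cost below 8.

8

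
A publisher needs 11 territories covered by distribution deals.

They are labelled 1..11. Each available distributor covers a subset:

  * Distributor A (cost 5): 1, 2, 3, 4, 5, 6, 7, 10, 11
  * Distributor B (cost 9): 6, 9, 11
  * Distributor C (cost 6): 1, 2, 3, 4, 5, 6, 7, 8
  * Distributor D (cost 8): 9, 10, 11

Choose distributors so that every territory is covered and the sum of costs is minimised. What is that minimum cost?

C, D together cover every territory (C ∪ D = {1, 2, 3, 4, 5, 6, 7, 8, 9, 10, 11}); total cost 6 + 8 = 14.
The greedy pick A, C, D costs 19; no covering selection beats 14.

14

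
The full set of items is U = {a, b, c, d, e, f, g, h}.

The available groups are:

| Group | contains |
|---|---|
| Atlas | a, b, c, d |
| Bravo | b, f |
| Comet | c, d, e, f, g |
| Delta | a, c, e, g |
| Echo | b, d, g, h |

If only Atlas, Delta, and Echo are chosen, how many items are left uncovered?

Union of Atlas, Delta, Echo = {a, b, c, d, e, g, h}.
Not covered: f — 1 item.

1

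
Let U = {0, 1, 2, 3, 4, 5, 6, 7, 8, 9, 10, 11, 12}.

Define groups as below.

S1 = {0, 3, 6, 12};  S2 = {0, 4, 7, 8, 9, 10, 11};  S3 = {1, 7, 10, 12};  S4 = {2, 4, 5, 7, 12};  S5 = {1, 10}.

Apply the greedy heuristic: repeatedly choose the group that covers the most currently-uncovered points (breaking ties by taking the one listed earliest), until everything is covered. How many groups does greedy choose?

4

Greedy: pick S2 (covers 7 new) → pick S1 (covers 3 new) → pick S4 (covers 2 new) → pick S3 (covers 1 new). Total picks: 4.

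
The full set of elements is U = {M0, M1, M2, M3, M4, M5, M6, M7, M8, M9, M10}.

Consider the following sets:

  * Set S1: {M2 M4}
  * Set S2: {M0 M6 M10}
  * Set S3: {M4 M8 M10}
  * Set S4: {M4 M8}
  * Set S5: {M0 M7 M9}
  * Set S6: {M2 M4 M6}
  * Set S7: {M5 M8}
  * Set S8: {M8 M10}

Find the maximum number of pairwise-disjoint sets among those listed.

S1, S5, S8 are pairwise disjoint (S1={M2,M4}; S5={M0,M7,M9}; S8={M8,M10}).
Every remaining set overlaps one of these, and no 4 of the listed sets are pairwise disjoint, so 3 is the maximum.

3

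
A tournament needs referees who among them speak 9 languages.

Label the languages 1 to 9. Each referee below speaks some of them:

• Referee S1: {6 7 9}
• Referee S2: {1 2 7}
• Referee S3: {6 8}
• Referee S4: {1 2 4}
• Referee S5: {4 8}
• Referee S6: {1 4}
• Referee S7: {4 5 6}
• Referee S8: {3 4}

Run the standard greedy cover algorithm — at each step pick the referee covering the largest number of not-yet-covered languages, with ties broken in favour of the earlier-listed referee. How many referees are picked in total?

Greedy: pick S1 (covers 3 new) → pick S4 (covers 3 new) → pick S3 (covers 1 new) → pick S7 (covers 1 new) → pick S8 (covers 1 new). Total picks: 5.

5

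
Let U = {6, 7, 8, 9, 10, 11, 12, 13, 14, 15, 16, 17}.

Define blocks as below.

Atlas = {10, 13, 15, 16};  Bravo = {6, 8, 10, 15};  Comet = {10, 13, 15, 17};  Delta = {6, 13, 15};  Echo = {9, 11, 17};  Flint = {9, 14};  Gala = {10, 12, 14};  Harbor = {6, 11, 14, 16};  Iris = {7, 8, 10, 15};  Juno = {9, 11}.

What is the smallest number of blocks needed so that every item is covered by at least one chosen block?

5

Delta and Echo and Gala and Harbor and Iris together: Delta ∪ Echo ∪ Gala ∪ Harbor ∪ Iris = {6, 7, 8, 9, 10, 11, 12, 13, 14, 15, 16, 17} — every item is covered.
No 4 of the 10 blocks cover everything (all 210 combinations miss at least one item), so 5 is optimal.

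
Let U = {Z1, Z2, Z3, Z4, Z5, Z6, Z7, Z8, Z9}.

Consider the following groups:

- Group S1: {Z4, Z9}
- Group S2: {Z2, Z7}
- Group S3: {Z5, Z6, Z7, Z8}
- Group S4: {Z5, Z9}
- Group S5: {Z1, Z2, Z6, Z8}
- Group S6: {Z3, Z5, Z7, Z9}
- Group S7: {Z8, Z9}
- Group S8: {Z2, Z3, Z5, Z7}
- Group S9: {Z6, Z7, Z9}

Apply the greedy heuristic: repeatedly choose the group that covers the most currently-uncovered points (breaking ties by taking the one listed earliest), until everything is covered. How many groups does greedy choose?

4

Greedy: pick S3 (covers 4 new) → pick S1 (covers 2 new) → pick S5 (covers 2 new) → pick S6 (covers 1 new). Total picks: 4.
(The true minimum cover uses only 3 groups, so greedy is not optimal here.)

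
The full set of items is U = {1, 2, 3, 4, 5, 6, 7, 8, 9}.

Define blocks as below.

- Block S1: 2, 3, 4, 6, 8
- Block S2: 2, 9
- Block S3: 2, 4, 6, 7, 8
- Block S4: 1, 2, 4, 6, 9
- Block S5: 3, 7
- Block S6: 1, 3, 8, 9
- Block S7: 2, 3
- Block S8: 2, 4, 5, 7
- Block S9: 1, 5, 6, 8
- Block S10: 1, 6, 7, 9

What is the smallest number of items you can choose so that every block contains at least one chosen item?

H = {1, 2, 3} meets every block (each contains at least one member of H), and |H| = 3.
The blocks S2, S5, S9 are pairwise disjoint, so any hitting set needs a separate item for each — at least 3. Hence 3 is optimal.

3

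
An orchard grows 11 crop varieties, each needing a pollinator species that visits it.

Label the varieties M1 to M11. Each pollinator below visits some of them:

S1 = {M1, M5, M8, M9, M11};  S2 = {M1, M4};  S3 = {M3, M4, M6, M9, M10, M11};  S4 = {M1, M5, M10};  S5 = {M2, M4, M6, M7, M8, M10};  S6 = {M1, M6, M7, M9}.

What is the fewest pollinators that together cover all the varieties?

Take {S3, S4, S5}. Their union is {M1, M2, M3, M4, M5, M6, M7, M8, M9, M10, M11}, which is all 11 varieties.
Only S5 contains M2, so S5 is forced; the remaining 5 varieties need at least 2 more pollinators (each remaining pollinator adds at most 4) — so at least 3 pollinators are needed, and 3 is optimal.

3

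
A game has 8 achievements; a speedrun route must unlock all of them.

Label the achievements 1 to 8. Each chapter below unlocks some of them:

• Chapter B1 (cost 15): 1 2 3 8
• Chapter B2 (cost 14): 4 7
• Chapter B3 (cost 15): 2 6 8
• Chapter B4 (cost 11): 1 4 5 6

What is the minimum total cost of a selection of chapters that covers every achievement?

40

B1, B2, B4 together cover every achievement (B1 ∪ B2 ∪ B4 = {1, 2, 3, 4, 5, 6, 7, 8}); total cost 15 + 14 + 11 = 40.
No covering selection has total cost below 40.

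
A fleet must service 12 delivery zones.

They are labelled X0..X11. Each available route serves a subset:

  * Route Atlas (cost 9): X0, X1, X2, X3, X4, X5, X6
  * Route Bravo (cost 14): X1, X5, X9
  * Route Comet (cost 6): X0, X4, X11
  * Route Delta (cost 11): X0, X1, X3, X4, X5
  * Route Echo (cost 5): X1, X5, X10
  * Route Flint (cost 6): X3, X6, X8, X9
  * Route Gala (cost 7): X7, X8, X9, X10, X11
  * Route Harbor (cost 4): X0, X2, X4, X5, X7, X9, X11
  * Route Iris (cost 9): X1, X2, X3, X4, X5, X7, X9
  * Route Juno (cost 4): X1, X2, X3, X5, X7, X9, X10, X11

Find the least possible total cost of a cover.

Flint, Harbor, Juno together cover every zone (Flint ∪ Harbor ∪ Juno = {X0, X1, X2, X3, X4, X5, X6, X7, X8, X9, X10, X11}); total cost 6 + 4 + 4 = 14.
No covering selection has total cost below 14.

14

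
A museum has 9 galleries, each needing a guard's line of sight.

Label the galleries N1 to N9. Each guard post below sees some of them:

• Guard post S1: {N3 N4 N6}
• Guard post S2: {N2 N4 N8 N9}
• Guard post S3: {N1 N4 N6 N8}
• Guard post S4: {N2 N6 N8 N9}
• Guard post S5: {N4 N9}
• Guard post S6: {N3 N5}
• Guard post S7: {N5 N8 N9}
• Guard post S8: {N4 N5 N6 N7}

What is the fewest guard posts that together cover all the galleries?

4

Take {S1, S3, S4, S8}. Their union is {N1, N2, N3, N4, N5, N6, N7, N8, N9}, which is all 9 galleries.
Only S3 contains N1, so S3 is forced; the remaining 5 galleries need at least 3 more guard posts (each remaining guard post adds at most 2) — so at least 4 guard posts are needed, and 4 is optimal.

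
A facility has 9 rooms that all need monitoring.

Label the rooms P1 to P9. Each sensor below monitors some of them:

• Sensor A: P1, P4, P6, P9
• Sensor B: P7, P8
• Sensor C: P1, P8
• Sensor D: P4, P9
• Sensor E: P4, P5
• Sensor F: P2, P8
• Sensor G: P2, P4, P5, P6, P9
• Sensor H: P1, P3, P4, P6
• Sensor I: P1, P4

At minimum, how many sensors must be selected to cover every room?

B and G and H together: B ∪ G ∪ H = {P1, P2, P3, P4, P5, P6, P7, P8, P9} — every room is covered.
Only H contains P3, so H is forced; the remaining 5 rooms need at least 2 more sensors (each remaining sensor adds at most 3) — so at least 3 sensors are needed, and 3 is optimal.

3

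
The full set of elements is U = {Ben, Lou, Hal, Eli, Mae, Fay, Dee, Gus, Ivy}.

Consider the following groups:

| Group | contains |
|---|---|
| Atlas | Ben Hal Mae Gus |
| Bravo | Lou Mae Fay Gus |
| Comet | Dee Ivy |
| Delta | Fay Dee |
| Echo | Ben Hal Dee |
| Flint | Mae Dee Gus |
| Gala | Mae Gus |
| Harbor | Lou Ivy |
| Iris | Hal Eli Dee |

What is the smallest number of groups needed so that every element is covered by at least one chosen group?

Bravo and Comet and Echo and Iris together: Bravo ∪ Comet ∪ Echo ∪ Iris = {Ben, Lou, Hal, Eli, Mae, Fay, Dee, Gus, Ivy} — every element is covered.
No 3 of the 9 groups cover everything (all 84 combinations miss at least one element), so 4 is optimal.

4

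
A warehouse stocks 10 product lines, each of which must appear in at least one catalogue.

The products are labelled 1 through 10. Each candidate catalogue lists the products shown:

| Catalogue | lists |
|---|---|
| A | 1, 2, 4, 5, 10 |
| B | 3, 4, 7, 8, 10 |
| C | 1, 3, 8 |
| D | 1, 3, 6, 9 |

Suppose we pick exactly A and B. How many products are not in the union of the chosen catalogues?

2

Union of A, B = {1, 2, 3, 4, 5, 7, 8, 10}.
Not covered: 6, 9 — 2 products.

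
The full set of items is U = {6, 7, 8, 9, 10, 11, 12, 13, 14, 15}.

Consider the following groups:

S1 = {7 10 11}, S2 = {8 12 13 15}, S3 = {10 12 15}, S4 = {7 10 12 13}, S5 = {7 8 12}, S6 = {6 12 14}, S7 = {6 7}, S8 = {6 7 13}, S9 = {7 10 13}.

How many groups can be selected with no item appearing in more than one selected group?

S3, S7 are pairwise disjoint (S3={10,12,15}; S7={6,7}).
Every remaining group overlaps one of these, and no 3 of the listed groups are pairwise disjoint, so 2 is the maximum.

2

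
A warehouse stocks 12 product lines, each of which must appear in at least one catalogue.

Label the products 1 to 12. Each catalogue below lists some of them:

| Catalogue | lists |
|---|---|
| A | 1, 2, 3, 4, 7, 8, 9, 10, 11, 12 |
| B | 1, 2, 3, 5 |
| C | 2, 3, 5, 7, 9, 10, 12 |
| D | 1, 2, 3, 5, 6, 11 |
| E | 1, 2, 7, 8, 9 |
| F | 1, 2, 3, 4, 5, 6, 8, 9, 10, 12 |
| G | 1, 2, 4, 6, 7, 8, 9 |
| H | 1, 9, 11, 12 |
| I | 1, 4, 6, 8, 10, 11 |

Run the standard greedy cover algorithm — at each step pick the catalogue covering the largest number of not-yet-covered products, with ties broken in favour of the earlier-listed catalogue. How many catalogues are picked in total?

Greedy: pick A (covers 10 new) → pick D (covers 2 new). Total picks: 2.

2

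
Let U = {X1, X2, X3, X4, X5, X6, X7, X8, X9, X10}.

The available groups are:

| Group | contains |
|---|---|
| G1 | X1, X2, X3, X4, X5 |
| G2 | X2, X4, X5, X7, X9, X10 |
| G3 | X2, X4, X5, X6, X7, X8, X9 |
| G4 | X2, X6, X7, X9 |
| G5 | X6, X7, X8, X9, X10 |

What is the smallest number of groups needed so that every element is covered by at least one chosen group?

Take {G1, G5}. Their union is {X1, X2, X3, X4, X5, X6, X7, X8, X9, X10}, which is all 10 elements.
No single group has all 10 elements (the largest, G3, has 7), so 2 is optimal.

2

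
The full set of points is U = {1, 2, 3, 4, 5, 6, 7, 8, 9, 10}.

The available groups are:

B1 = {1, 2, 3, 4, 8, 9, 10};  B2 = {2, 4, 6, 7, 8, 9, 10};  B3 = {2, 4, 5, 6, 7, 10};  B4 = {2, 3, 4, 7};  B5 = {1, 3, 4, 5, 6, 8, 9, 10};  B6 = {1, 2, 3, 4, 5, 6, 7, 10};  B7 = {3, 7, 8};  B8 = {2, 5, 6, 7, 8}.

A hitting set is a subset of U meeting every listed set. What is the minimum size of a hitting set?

2

The 2 points {4, 8} hit every group.
No single point lies in every group, so at least 2 are needed and 2 is optimal.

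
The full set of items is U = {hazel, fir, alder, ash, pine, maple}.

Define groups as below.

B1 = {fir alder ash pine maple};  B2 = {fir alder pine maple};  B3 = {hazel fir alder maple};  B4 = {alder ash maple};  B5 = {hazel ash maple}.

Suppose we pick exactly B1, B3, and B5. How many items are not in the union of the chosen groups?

Union of B1, B3, B5 = {hazel, fir, alder, ash, pine, maple} — that's every item, so 0 are uncovered.

0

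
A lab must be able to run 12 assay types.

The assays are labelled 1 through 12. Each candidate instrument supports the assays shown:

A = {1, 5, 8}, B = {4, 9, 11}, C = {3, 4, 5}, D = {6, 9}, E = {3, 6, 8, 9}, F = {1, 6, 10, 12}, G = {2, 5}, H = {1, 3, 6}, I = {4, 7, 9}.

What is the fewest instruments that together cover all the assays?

5

Take {B, E, F, G, I}. Their union is {1, 2, 3, 4, 5, 6, 7, 8, 9, 10, 11, 12}, which is all 12 assays.
No 4 of the 9 instruments cover everything (all 126 combinations miss at least one assay), so 5 is optimal.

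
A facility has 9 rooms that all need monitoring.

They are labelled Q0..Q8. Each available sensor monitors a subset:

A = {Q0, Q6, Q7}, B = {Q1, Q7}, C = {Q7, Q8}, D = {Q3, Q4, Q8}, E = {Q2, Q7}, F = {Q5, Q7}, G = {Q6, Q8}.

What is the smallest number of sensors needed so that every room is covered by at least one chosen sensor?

Take {A, B, D, E, F}. Their union is {Q0, Q1, Q2, Q3, Q4, Q5, Q6, Q7, Q8}, which is all 9 rooms.
No 4 of the 7 sensors cover everything (all 35 combinations miss at least one room), so 5 is optimal.

5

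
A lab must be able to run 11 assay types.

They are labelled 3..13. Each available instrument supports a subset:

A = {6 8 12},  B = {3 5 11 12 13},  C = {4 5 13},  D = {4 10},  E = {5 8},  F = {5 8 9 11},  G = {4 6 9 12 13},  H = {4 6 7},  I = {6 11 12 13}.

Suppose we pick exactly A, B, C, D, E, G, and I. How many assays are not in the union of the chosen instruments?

Union of A, B, C, D, E, G, I = {3, 4, 5, 6, 8, 9, 10, 11, 12, 13}.
Not covered: 7 — 1 assay.

1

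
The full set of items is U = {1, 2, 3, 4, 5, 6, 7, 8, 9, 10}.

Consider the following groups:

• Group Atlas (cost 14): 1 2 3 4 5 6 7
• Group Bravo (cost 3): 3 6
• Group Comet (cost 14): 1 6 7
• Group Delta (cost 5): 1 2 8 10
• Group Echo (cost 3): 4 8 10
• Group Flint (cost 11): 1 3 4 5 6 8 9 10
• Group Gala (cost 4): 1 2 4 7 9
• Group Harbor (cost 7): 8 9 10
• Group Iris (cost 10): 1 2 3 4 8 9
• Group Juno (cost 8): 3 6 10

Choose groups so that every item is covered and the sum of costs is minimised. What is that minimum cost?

15

Flint, Gala together cover every item (Flint ∪ Gala = {1, 2, 3, 4, 5, 6, 7, 8, 9, 10}); total cost 11 + 4 = 15.
The greedy pick Gala, Bravo, Echo, Flint costs 21; no covering selection beats 15.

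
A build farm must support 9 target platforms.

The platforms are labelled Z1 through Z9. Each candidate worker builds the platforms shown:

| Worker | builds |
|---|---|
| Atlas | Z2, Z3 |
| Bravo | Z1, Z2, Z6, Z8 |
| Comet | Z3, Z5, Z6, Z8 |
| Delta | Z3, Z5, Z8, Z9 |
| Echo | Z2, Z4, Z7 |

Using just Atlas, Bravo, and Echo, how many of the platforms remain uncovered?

Union of Atlas, Bravo, Echo = {Z1, Z2, Z3, Z4, Z6, Z7, Z8}.
Not covered: Z5, Z9 — 2 platforms.

2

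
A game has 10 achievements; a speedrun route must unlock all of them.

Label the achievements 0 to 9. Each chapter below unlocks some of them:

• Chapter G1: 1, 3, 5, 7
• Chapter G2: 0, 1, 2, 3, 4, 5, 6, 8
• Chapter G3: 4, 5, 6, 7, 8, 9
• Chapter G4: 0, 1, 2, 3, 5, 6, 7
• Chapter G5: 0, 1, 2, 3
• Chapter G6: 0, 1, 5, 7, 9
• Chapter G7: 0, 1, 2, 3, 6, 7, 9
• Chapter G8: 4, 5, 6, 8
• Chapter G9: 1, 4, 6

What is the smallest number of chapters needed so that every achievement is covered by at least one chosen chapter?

Take {G2, G7}. Their union is {0, 1, 2, 3, 4, 5, 6, 7, 8, 9}, which is all 10 achievements.
No single chapter has all 10 achievements (the largest, G2, has 8), so 2 is optimal.

2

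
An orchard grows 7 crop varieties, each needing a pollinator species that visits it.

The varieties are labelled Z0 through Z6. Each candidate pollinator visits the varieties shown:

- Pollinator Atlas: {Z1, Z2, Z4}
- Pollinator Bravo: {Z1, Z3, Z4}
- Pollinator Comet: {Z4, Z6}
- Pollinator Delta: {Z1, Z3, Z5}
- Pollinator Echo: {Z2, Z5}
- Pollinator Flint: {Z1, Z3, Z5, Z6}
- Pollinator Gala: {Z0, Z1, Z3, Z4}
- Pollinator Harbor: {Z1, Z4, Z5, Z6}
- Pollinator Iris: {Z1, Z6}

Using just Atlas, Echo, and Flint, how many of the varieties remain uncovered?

Union of Atlas, Echo, Flint = {Z1, Z2, Z3, Z4, Z5, Z6}.
Not covered: Z0 — 1 variety.

1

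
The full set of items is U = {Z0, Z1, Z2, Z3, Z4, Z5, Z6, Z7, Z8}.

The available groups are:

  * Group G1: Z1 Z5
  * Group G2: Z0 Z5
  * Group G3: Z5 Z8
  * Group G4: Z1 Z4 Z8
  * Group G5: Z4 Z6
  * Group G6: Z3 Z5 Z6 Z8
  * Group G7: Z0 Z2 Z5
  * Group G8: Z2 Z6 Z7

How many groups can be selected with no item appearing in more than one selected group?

3

G2, G4, G8 are pairwise disjoint (G2={Z0,Z5}; G4={Z1,Z4,Z8}; G8={Z2,Z6,Z7}).
Every remaining group overlaps one of these, and no 4 of the listed groups are pairwise disjoint, so 3 is the maximum.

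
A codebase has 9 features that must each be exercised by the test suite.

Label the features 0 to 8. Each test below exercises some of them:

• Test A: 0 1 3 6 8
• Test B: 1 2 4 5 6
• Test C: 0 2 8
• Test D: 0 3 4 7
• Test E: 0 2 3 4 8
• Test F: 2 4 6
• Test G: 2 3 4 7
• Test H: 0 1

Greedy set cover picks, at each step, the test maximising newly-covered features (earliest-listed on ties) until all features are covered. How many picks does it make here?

Greedy: pick A (covers 5 new) → pick B (covers 3 new) → pick D (covers 1 new). Total picks: 3.

3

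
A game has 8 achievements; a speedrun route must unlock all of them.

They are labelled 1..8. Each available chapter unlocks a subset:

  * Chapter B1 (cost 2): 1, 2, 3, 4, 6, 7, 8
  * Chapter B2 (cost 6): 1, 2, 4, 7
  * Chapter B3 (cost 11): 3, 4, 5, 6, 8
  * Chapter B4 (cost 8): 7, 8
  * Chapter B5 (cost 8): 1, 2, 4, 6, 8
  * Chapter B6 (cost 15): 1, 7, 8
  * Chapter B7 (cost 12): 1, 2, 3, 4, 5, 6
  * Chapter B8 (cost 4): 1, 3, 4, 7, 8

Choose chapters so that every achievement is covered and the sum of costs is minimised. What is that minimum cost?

13

B1, B3 together cover every achievement (B1 ∪ B3 = {1, 2, 3, 4, 5, 6, 7, 8}); total cost 2 + 11 = 13.
No covering selection has total cost below 13.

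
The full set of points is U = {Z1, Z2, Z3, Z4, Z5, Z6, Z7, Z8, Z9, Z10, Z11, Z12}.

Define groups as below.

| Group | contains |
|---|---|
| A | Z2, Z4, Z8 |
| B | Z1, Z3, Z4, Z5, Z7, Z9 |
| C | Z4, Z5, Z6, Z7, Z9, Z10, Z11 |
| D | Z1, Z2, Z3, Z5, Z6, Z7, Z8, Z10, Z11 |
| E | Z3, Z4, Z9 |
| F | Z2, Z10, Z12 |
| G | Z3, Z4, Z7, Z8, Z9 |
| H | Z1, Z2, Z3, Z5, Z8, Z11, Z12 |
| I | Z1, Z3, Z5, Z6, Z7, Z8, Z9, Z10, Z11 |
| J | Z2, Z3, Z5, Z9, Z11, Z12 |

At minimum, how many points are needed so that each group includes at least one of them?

2

The 2 points {Z2, Z9} hit every group.
The groups F, G are pairwise disjoint, so any hitting set needs a separate point for each — at least 2. Hence 2 is optimal.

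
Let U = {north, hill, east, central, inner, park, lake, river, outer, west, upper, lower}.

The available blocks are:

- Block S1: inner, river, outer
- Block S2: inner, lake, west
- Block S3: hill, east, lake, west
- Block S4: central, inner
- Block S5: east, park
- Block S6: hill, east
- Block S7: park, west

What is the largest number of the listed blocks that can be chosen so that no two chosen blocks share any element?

S4, S6, S7 are pairwise disjoint (S4={central,inner}; S6={hill,east}; S7={park,west}).
Every remaining block overlaps one of these, and no 4 of the listed blocks are pairwise disjoint, so 3 is the maximum.

3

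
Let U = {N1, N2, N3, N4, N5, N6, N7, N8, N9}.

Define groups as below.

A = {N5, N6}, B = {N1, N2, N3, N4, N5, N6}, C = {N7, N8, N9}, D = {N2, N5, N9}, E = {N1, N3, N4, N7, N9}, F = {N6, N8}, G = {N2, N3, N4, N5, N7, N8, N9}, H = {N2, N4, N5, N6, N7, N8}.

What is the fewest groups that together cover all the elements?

B and G cover everything between them: the union {N1, N2, N3, N4, N5, N6, N7, N8, N9} is all of U.
No single group has all 9 elements (the largest, G, has 7), so 2 is optimal.

2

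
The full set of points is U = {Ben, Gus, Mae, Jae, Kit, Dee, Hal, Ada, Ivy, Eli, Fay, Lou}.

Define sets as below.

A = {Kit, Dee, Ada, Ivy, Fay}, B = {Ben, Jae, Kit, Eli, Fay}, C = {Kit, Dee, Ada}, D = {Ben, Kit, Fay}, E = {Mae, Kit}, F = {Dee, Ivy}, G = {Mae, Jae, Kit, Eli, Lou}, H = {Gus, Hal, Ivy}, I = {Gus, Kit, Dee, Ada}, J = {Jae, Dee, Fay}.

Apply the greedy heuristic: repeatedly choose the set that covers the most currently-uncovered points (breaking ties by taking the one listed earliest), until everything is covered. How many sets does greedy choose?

4

Greedy: pick A (covers 5 new) → pick G (covers 4 new) → pick H (covers 2 new) → pick B (covers 1 new). Total picks: 4.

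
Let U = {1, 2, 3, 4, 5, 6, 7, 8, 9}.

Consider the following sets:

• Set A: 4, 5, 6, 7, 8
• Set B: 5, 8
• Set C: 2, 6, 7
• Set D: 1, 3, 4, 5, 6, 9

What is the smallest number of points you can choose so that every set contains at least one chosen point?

2

H = {6, 8} meets every set (each contains at least one member of H), and |H| = 2.
The sets B, C are pairwise disjoint, so any hitting set needs a separate point for each — at least 2. Hence 2 is optimal.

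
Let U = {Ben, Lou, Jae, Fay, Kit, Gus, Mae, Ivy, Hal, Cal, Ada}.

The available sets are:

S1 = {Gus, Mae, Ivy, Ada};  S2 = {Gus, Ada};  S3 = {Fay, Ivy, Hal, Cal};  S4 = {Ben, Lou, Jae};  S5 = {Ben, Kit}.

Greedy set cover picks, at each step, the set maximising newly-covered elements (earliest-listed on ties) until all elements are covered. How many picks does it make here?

Greedy: pick S1 (covers 4 new) → pick S3 (covers 3 new) → pick S4 (covers 3 new) → pick S5 (covers 1 new). Total picks: 4.

4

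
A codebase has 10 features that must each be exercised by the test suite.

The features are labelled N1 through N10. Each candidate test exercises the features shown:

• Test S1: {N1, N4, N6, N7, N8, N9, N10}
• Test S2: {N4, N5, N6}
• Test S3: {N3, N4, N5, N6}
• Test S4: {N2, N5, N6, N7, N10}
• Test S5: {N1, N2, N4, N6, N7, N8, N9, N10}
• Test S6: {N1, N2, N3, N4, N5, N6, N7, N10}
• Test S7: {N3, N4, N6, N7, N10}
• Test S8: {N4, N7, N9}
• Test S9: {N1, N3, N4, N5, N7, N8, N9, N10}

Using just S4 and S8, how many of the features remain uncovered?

3

Union of S4, S8 = {N2, N4, N5, N6, N7, N9, N10}.
Not covered: N1, N3, N8 — 3 features.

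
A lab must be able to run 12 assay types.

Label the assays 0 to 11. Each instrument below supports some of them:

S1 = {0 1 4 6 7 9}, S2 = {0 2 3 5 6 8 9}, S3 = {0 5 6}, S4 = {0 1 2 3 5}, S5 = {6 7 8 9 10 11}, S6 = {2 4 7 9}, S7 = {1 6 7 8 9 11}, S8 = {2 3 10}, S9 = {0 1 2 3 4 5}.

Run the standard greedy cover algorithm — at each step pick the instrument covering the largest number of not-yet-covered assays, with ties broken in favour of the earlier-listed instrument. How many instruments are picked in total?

Greedy: pick S2 (covers 7 new) → pick S1 (covers 3 new) → pick S5 (covers 2 new). Total picks: 3.
(The true minimum cover uses only 2 instruments, so greedy is not optimal here.)

3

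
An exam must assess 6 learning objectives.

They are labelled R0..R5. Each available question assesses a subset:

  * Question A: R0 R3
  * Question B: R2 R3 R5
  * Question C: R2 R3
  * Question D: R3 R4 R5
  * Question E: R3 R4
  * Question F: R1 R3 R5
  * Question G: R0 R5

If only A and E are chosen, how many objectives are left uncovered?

3

Union of A, E = {R0, R3, R4}.
Not covered: R1, R2, R5 — 3 objectives.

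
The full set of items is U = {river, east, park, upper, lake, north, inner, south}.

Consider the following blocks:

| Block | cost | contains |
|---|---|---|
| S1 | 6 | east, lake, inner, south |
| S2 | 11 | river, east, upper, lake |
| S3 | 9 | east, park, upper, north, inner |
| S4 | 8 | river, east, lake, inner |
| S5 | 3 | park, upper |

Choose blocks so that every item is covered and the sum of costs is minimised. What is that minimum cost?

S1, S3, S4 together cover every item (S1 ∪ S3 ∪ S4 = {river, east, park, upper, lake, north, inner, south}); total cost 6 + 9 + 8 = 23.
The greedy pick S1, S5, S4, S3 costs 26; no covering selection beats 23.

23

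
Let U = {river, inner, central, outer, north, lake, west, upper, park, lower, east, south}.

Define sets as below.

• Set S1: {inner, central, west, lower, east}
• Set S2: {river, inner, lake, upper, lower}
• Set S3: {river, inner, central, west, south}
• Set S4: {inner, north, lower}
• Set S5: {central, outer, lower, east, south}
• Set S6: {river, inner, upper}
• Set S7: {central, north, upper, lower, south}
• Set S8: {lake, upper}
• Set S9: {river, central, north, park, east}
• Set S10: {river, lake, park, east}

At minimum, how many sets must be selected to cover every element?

4

S3 and S5 and S7 and S10 together: S3 ∪ S5 ∪ S7 ∪ S10 = {river, inner, central, outer, north, lake, west, upper, park, lower, east, south} — every element is covered.
No 3 of the 10 sets cover everything (all 120 combinations miss at least one element), so 4 is optimal.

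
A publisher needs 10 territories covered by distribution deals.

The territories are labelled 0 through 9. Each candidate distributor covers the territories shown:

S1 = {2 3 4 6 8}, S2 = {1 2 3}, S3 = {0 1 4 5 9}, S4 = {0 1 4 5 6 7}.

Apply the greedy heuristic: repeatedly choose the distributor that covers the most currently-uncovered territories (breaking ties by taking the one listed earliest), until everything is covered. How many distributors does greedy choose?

Greedy: pick S4 (covers 6 new) → pick S1 (covers 3 new) → pick S3 (covers 1 new). Total picks: 3.

3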